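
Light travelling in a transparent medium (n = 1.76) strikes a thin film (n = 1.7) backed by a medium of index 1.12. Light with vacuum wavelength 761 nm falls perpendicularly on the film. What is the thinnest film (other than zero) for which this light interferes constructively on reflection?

Ray reflecting at the top interface goes from n = 1.76 toward n = 1.7: no phase shift.
Ray reflecting at the bottom interface goes from n = 1.7 toward n = 1.12: no phase shift.
The two reflections carry the same phase change, so no net offset.
With no net inversion, constructive interference in reflection requires 2 n t = m λ.
Minimum nonzero at m = 1: t = λ / (2 n) = 761 / (2 × 1.7) = 224 nm.

224 nm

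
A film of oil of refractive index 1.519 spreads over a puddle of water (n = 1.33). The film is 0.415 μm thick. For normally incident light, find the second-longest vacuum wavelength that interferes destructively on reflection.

630 nm

Top surface (1.0 → 1.519): reflection off a higher-index medium gives a half-wave phase shift.
Bottom surface (1.519 → 1.33): reflection off a lower-index medium gives no phase shift.
Exactly one π shift → a net half-wave offset.
With one net inversion, destructive interference in reflection requires 2 n t = m λ.
λ = 2 n t / m. The second-longest wavelength is m = 2: λ = 2 × 1.519 × 415 / 2.00 = 630 nm.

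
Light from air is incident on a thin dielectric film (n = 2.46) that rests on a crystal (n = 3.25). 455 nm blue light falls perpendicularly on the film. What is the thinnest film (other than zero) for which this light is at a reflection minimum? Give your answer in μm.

Top surface (1.0 → 2.46): reflection off a higher-index medium gives a half-wave phase shift.
At the lower boundary (n = 2.46 to n = 3.25) the reflected ray undergoes a half-wave phase shift.
The two reflections carry the same phase change, so no net offset.
So the condition for destructive reflection is 2 n t = (m + ½) λ.
Minimum at m = 0: t = λ / (4 n) = 455 / (4 × 2.46) = 46.2 nm.

0.0462 μm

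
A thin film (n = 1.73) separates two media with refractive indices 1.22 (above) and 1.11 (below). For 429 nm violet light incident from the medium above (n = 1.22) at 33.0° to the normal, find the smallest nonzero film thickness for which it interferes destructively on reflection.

134 nm

Ray reflecting at the top interface goes from n = 1.22 toward n = 1.73: a half-wave phase shift.
Ray reflecting at the bottom interface goes from n = 1.73 toward n = 1.11: no phase shift.
Net: one phase inversion between the two reflected rays.
With one net inversion, destructive interference in reflection requires 2 n t cos θ_r = m λ.
Snell's law: 1.22 sin 33.0° = 1.73 sin θ_r → sin θ_r = 0.384, cos θ_r = 0.923.
Minimum nonzero at m = 1: t = λ / (2 n cos θ_r) = 429 / (2 × 1.73 × 0.923) = 134 nm.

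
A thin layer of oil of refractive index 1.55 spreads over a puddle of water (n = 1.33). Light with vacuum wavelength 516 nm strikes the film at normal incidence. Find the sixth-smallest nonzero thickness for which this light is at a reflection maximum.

915 nm

At the upper boundary (n = 1.0 to n = 1.55) the reflected ray undergoes a half-wave phase shift.
Ray reflecting at the bottom interface goes from n = 1.55 toward n = 1.33: no phase shift.
The two reflections differ by half a wavelength.
So the condition for constructive reflection is 2 n t = (m + ½) λ.
The sixth-smallest nonzero thickness corresponds to m = 5: t = (m + ½) λ / (2 n) = 5.50 × 516 / (2 × 1.55) = 915 nm.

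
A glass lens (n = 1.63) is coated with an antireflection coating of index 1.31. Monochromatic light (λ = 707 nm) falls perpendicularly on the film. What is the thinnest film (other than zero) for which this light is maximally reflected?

Top surface (1.0 → 1.31): reflection off a higher-index medium gives a half-wave phase shift.
Ray reflecting at the bottom interface goes from n = 1.31 toward n = 1.63: a half-wave phase shift.
Zero or two π shifts → no net half-wave offset.
For strong reflection here: 2 n t = m λ.
Minimum nonzero at m = 1: t = λ / (2 n) = 707 / (2 × 1.31) = 270 nm.

270 nm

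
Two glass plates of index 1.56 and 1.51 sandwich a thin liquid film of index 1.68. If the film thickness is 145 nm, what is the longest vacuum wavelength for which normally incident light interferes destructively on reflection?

Ray reflecting at the top interface goes from n = 1.56 toward n = 1.68: a half-wave phase shift.
Bottom surface (1.68 → 1.51): reflection off a lower-index medium gives no phase shift.
Net: one phase inversion between the two reflected rays.
So the condition for destructive reflection is 2 n t = m λ.
λ = 2 n t / m. The longest wavelength is m = 1: λ = 2 × 1.68 × 145 / 1.00 = 487 nm.

487 nm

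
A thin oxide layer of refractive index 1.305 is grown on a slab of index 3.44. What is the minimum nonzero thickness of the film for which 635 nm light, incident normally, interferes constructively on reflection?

Top surface (1.0 → 1.305): reflection off a higher-index medium gives a half-wave phase shift.
At the lower boundary (n = 1.305 to n = 3.44) the reflected ray undergoes a half-wave phase shift.
The two reflections carry the same phase change, so no net offset.
So the condition for constructive reflection is 2 n t = m λ.
Minimum nonzero at m = 1: t = λ / (2 n) = 635 / (2 × 1.305) = 243 nm.

243 nm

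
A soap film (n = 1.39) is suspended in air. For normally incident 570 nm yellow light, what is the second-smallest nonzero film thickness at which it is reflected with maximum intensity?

308 nm

Ray reflecting at the top interface goes from n = 1.0 toward n = 1.39: a half-wave phase shift.
Ray reflecting at the bottom interface goes from n = 1.39 toward n = 1.0: no phase shift.
Net: one phase inversion between the two reflected rays.
So the condition for constructive reflection is 2 n t = (m + ½) λ.
The second-smallest nonzero thickness corresponds to m = 1: t = (m + ½) λ / (2 n) = 1.50 × 570 / (2 × 1.39) = 308 nm.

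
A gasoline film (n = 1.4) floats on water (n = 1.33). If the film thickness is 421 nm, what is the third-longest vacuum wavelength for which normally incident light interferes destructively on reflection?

Top surface (1.0 → 1.4): reflection off a higher-index medium gives a half-wave phase shift.
Ray reflecting at the bottom interface goes from n = 1.4 toward n = 1.33: no phase shift.
Exactly one π shift → a net half-wave offset.
With one net inversion, destructive interference in reflection requires 2 n t = m λ.
λ = 2 n t / m. The third-longest wavelength is m = 3: λ = 2 × 1.4 × 421 / 3.00 = 393 nm.

393 nm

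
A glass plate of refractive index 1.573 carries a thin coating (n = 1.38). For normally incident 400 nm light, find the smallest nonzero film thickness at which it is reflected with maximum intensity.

Top surface (1.0 → 1.38): reflection off a higher-index medium gives a half-wave phase shift.
Bottom surface (1.38 → 1.573): reflection off a higher-index medium gives a half-wave phase shift.
Net: no relative phase inversion (both shifts match).
So the condition for constructive reflection is 2 n t = m λ.
Minimum nonzero at m = 1: t = λ / (2 n) = 400 / (2 × 1.38) = 145 nm.

145 nm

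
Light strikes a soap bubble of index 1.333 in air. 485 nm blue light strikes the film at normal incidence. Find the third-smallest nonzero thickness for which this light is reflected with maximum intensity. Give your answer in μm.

0.455 μm

At the upper boundary (n = 1.0 to n = 1.333) the reflected ray undergoes a half-wave phase shift.
At the lower boundary (n = 1.333 to n = 1.0) the reflected ray undergoes no phase shift.
The two reflections differ by half a wavelength.
With one net inversion, constructive interference in reflection requires 2 n t = (m + ½) λ.
The third-smallest nonzero thickness corresponds to m = 2: t = (m + ½) λ / (2 n) = 2.50 × 485 / (2 × 1.333) = 455 nm.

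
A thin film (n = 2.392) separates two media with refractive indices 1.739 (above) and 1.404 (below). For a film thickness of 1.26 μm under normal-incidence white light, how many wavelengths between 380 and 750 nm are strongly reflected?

At the upper boundary (n = 1.739 to n = 2.392) the reflected ray undergoes a half-wave phase shift.
At the lower boundary (n = 2.392 to n = 1.404) the reflected ray undergoes no phase shift.
Exactly one π shift → a net half-wave offset.
For maximum reflection here: 2 n t = (m + ½) λ.
λ = 2 n t / (m + ½) = 6028 / (m + ½) nm.
m=7: 804 nm (IR); m=8: 709 nm (visible); m=9: 635 nm (visible); m=10: 574 nm (visible); m=11: 524 nm (visible); m=12: 482 nm (visible); m=13: 447 nm (visible); m=14: 416 nm (visible); m=15: 389 nm (visible); m=16: 365 nm (UV).

8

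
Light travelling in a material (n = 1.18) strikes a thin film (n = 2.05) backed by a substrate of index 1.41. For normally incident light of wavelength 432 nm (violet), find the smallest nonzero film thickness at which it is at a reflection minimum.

105 nm

Top surface (1.18 → 2.05): reflection off a higher-index medium gives a half-wave phase shift.
Ray reflecting at the bottom interface goes from n = 2.05 toward n = 1.41: no phase shift.
The two reflections differ by half a wavelength.
So the condition for destructive reflection is 2 n t = m λ.
Minimum nonzero at m = 1: t = λ / (2 n) = 432 / (2 × 2.05) = 105 nm.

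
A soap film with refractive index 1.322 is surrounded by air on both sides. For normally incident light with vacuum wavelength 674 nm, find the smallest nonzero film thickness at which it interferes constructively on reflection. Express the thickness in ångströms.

Ray reflecting at the top interface goes from n = 1.0 toward n = 1.322: a half-wave phase shift.
Ray reflecting at the bottom interface goes from n = 1.322 toward n = 1.0: no phase shift.
Exactly one π shift → a net half-wave offset.
So the condition for constructive reflection is 2 n t = (m + ½) λ.
Minimum at m = 0: t = λ / (4 n) = 674 / (4 × 1.322) = 127 nm.

1275 Å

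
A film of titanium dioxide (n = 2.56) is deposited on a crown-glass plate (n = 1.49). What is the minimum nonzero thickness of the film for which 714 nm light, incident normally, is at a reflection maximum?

69.7 nm

Top surface (1.0 → 2.56): reflection off a higher-index medium gives a half-wave phase shift.
Bottom surface (2.56 → 1.49): reflection off a lower-index medium gives no phase shift.
The two reflections differ by half a wavelength.
With one net inversion, constructive interference in reflection requires 2 n t = (m + ½) λ.
Minimum at m = 0: t = λ / (4 n) = 714 / (4 × 2.56) = 69.7 nm.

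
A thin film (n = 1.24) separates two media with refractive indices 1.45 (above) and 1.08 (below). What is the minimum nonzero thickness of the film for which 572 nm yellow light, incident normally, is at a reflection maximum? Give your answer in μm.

Ray reflecting at the top interface goes from n = 1.45 toward n = 1.24: no phase shift.
Ray reflecting at the bottom interface goes from n = 1.24 toward n = 1.08: no phase shift.
Net: no relative phase inversion (both shifts match).
With no net inversion, constructive interference in reflection requires 2 n t = m λ.
Minimum nonzero at m = 1: t = λ / (2 n) = 572 / (2 × 1.24) = 231 nm.

0.231 μm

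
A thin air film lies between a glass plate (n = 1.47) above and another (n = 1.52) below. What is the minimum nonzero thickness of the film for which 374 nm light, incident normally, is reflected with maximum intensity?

93.5 nm

Top surface (1.47 → 1.0): reflection off a lower-index medium gives no phase shift.
At the lower boundary (n = 1.0 to n = 1.52) the reflected ray undergoes a half-wave phase shift.
Net: one phase inversion between the two reflected rays.
With one net inversion, constructive interference in reflection requires 2 n t = (m + ½) λ.
Minimum at m = 0: t = λ / (4 n) = 374 / (4 × 1.0) = 93.5 nm.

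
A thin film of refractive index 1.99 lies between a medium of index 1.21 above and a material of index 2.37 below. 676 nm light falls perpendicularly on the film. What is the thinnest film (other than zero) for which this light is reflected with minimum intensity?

84.9 nm

Top surface (1.21 → 1.99): reflection off a higher-index medium gives a half-wave phase shift.
Ray reflecting at the bottom interface goes from n = 1.99 toward n = 2.37: a half-wave phase shift.
Net: no relative phase inversion (both shifts match).
So the condition for destructive reflection is 2 n t = (m + ½) λ.
Minimum at m = 0: t = λ / (4 n) = 676 / (4 × 1.99) = 84.9 nm.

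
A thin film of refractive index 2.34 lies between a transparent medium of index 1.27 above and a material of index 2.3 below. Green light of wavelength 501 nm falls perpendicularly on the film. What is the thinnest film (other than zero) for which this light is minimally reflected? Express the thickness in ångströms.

1071 Å

At the upper boundary (n = 1.27 to n = 2.34) the reflected ray undergoes a half-wave phase shift.
Ray reflecting at the bottom interface goes from n = 2.34 toward n = 2.3: no phase shift.
Exactly one π shift → a net half-wave offset.
With one net inversion, destructive interference in reflection requires 2 n t = m λ.
Minimum nonzero at m = 1: t = λ / (2 n) = 501 / (2 × 2.34) = 107 nm.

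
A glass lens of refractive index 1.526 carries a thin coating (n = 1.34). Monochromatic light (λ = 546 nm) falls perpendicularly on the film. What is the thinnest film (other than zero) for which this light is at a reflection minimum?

102 nm

Ray reflecting at the top interface goes from n = 1.0 toward n = 1.34: a half-wave phase shift.
Bottom surface (1.34 → 1.526): reflection off a higher-index medium gives a half-wave phase shift.
Net: no relative phase inversion (both shifts match).
For weak reflection here: 2 n t = (m + ½) λ.
Minimum at m = 0: t = λ / (4 n) = 546 / (4 × 1.34) = 102 nm.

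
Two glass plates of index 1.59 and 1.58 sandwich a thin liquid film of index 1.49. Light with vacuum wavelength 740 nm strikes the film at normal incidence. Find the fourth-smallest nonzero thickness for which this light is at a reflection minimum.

993 nm

At the upper boundary (n = 1.59 to n = 1.49) the reflected ray undergoes no phase shift.
Bottom surface (1.49 → 1.58): reflection off a higher-index medium gives a half-wave phase shift.
Exactly one π shift → a net half-wave offset.
So the condition for destructive reflection is 2 n t = m λ.
The fourth-smallest nonzero thickness corresponds to m = 4: t = m λ / (2 n) = 4.00 × 740 / (2 × 1.49) = 993 nm.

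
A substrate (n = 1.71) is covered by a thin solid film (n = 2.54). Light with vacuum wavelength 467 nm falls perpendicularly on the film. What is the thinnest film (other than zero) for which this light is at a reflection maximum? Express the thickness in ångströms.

460 Å

Ray reflecting at the top interface goes from n = 1.0 toward n = 2.54: a half-wave phase shift.
Ray reflecting at the bottom interface goes from n = 2.54 toward n = 1.71: no phase shift.
The two reflections differ by half a wavelength.
For bright reflection here: 2 n t = (m + ½) λ.
Minimum at m = 0: t = λ / (4 n) = 467 / (4 × 2.54) = 46.0 nm.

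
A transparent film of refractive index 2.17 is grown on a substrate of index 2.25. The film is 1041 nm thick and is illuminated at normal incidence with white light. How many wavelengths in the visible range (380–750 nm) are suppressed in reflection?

6

At the upper boundary (n = 1.0 to n = 2.17) the reflected ray undergoes a half-wave phase shift.
At the lower boundary (n = 2.17 to n = 2.25) the reflected ray undergoes a half-wave phase shift.
Zero or two π shifts → no net half-wave offset.
So the condition for destructive reflection is 2 n t = (m + ½) λ.
λ = 2 n t / (m + ½) = 4518 / (m + ½) nm.
m=5: 821 nm (IR); m=6: 695 nm (visible); m=7: 602 nm (visible); m=8: 532 nm (visible); m=9: 476 nm (visible); m=10: 430 nm (visible); m=11: 393 nm (visible); m=12: 361 nm (UV).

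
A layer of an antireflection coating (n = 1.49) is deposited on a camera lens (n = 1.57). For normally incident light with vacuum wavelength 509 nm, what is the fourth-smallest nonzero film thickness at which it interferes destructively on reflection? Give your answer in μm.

Top surface (1.0 → 1.49): reflection off a higher-index medium gives a half-wave phase shift.
Bottom surface (1.49 → 1.57): reflection off a higher-index medium gives a half-wave phase shift.
Zero or two π shifts → no net half-wave offset.
With no net inversion, destructive interference in reflection requires 2 n t = (m + ½) λ.
The fourth-smallest nonzero thickness corresponds to m = 3: t = (m + ½) λ / (2 n) = 3.50 × 509 / (2 × 1.49) = 598 nm.

0.598 μm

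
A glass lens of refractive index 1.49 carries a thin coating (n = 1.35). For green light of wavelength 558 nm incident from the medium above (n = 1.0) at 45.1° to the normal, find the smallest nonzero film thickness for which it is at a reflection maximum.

Ray reflecting at the top interface goes from n = 1.0 toward n = 1.35: a half-wave phase shift.
Ray reflecting at the bottom interface goes from n = 1.35 toward n = 1.49: a half-wave phase shift.
Net: no relative phase inversion (both shifts match).
With no net inversion, constructive interference in reflection requires 2 n t cos θ_r = m λ.
Snell's law: 1.0 sin 45.1° = 1.35 sin θ_r → sin θ_r = 0.525, cos θ_r = 0.851.
Minimum nonzero at m = 1: t = λ / (2 n cos θ_r) = 558 / (2 × 1.35 × 0.851) = 243 nm.

243 nm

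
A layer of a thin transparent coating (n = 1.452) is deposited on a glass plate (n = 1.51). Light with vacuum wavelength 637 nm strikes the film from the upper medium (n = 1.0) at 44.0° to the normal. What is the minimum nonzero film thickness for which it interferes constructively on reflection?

Ray reflecting at the top interface goes from n = 1.0 toward n = 1.452: a half-wave phase shift.
Ray reflecting at the bottom interface goes from n = 1.452 toward n = 1.51: a half-wave phase shift.
Net: no relative phase inversion (both shifts match).
With no net inversion, constructive interference in reflection requires 2 n t cos θ_r = m λ.
Snell's law: 1.0 sin 44.0° = 1.452 sin θ_r → sin θ_r = 0.478, cos θ_r = 0.878.
Minimum nonzero at m = 1: t = λ / (2 n cos θ_r) = 637 / (2 × 1.452 × 0.878) = 250 nm.

250 nm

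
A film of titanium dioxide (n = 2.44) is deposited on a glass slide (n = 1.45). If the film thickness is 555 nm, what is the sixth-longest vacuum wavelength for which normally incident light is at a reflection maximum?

492 nm

At the upper boundary (n = 1.0 to n = 2.44) the reflected ray undergoes a half-wave phase shift.
At the lower boundary (n = 2.44 to n = 1.45) the reflected ray undergoes no phase shift.
The two reflections differ by half a wavelength.
For bright reflection here: 2 n t = (m + ½) λ.
λ = 2 n t / (m + ½). The sixth-longest wavelength is m = 5: λ = 2 × 2.44 × 555 / 5.50 = 492 nm.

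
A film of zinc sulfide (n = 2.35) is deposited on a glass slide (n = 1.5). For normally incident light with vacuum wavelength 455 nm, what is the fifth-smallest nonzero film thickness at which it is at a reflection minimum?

Ray reflecting at the top interface goes from n = 1.0 toward n = 2.35: a half-wave phase shift.
At the lower boundary (n = 2.35 to n = 1.5) the reflected ray undergoes no phase shift.
Net: one phase inversion between the two reflected rays.
With one net inversion, destructive interference in reflection requires 2 n t = m λ.
The fifth-smallest nonzero thickness corresponds to m = 5: t = m λ / (2 n) = 5.00 × 455 / (2 × 2.35) = 484 nm.

484 nm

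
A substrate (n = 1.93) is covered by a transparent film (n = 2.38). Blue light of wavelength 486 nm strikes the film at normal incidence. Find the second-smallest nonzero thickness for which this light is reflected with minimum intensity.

204 nm

At the upper boundary (n = 1.0 to n = 2.38) the reflected ray undergoes a half-wave phase shift.
At the lower boundary (n = 2.38 to n = 1.93) the reflected ray undergoes no phase shift.
Exactly one π shift → a net half-wave offset.
For weak reflection here: 2 n t = m λ.
The second-smallest nonzero thickness corresponds to m = 2: t = m λ / (2 n) = 2.00 × 486 / (2 × 2.38) = 204 nm.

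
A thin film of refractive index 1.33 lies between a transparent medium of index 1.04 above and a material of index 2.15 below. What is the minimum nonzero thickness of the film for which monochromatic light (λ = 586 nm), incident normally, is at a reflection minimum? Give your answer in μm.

Ray reflecting at the top interface goes from n = 1.04 toward n = 1.33: a half-wave phase shift.
Bottom surface (1.33 → 2.15): reflection off a higher-index medium gives a half-wave phase shift.
The two reflections carry the same phase change, so no net offset.
So the condition for destructive reflection is 2 n t = (m + ½) λ.
Minimum at m = 0: t = λ / (4 n) = 586 / (4 × 1.33) = 110 nm.

0.110 μm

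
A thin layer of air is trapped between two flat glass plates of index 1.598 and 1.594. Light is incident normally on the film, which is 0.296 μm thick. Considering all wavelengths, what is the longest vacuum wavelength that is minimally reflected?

592 nm

Ray reflecting at the top interface goes from n = 1.598 toward n = 1.0: no phase shift.
At the lower boundary (n = 1.0 to n = 1.594) the reflected ray undergoes a half-wave phase shift.
The two reflections differ by half a wavelength.
So the condition for destructive reflection is 2 n t = m λ.
λ = 2 n t / m. The longest wavelength is m = 1: λ = 2 × 1.0 × 296 / 1.00 = 592 nm.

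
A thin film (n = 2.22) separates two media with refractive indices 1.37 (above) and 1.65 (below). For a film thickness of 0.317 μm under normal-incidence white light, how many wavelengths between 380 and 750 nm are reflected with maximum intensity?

2

Top surface (1.37 → 2.22): reflection off a higher-index medium gives a half-wave phase shift.
Bottom surface (2.22 → 1.65): reflection off a lower-index medium gives no phase shift.
The two reflections differ by half a wavelength.
For maximum reflection here: 2 n t = (m + ½) λ.
λ = 2 n t / (m + ½) = 1407 / (m + ½) nm.
m=1: 938 nm (IR); m=2: 563 nm (visible); m=3: 402 nm (visible); m=4: 313 nm (UV).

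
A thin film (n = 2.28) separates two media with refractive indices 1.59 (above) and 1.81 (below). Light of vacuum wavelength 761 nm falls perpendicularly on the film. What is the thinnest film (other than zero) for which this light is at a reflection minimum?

167 nm

At the upper boundary (n = 1.59 to n = 2.28) the reflected ray undergoes a half-wave phase shift.
Bottom surface (2.28 → 1.81): reflection off a lower-index medium gives no phase shift.
Net: one phase inversion between the two reflected rays.
For minimum reflection here: 2 n t = m λ.
Minimum nonzero at m = 1: t = λ / (2 n) = 761 / (2 × 2.28) = 167 nm.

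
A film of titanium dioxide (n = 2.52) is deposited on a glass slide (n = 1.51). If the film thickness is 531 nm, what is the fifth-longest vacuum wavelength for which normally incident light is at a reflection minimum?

Ray reflecting at the top interface goes from n = 1.0 toward n = 2.52: a half-wave phase shift.
At the lower boundary (n = 2.52 to n = 1.51) the reflected ray undergoes no phase shift.
Exactly one π shift → a net half-wave offset.
For dark reflection here: 2 n t = m λ.
λ = 2 n t / m. The fifth-longest wavelength is m = 5: λ = 2 × 2.52 × 531 / 5.00 = 535 nm.

535 nm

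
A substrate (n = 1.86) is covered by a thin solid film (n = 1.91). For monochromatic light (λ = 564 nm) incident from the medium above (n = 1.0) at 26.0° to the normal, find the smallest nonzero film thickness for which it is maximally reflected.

Ray reflecting at the top interface goes from n = 1.0 toward n = 1.91: a half-wave phase shift.
Ray reflecting at the bottom interface goes from n = 1.91 toward n = 1.86: no phase shift.
Net: one phase inversion between the two reflected rays.
So the condition for constructive reflection is 2 n t cos θ_r = (m + ½) λ.
Snell's law: 1.0 sin 26.0° = 1.91 sin θ_r → sin θ_r = 0.230, cos θ_r = 0.973.
Minimum at m = 0: t = λ / (4 n cos θ_r) = 564 / (4 × 1.91 × 0.973) = 75.8 nm.

75.8 nm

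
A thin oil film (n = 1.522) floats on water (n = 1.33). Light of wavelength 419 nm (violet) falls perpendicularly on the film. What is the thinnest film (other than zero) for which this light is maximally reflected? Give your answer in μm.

Ray reflecting at the top interface goes from n = 1.0 toward n = 1.522: a half-wave phase shift.
Ray reflecting at the bottom interface goes from n = 1.522 toward n = 1.33: no phase shift.
Net: one phase inversion between the two reflected rays.
With one net inversion, constructive interference in reflection requires 2 n t = (m + ½) λ.
Minimum at m = 0: t = λ / (4 n) = 419 / (4 × 1.522) = 68.8 nm.

0.0688 μm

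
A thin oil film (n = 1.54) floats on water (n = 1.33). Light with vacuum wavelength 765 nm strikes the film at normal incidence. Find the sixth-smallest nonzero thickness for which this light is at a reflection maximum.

At the upper boundary (n = 1.0 to n = 1.54) the reflected ray undergoes a half-wave phase shift.
Bottom surface (1.54 → 1.33): reflection off a lower-index medium gives no phase shift.
The two reflections differ by half a wavelength.
So the condition for constructive reflection is 2 n t = (m + ½) λ.
The sixth-smallest nonzero thickness corresponds to m = 5: t = (m + ½) λ / (2 n) = 5.50 × 765 / (2 × 1.54) = 1366 nm.

1366 nm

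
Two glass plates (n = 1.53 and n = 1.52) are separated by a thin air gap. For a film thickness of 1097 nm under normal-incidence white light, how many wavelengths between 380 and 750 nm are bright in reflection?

3

Top surface (1.53 → 1.0): reflection off a lower-index medium gives no phase shift.
Ray reflecting at the bottom interface goes from n = 1.0 toward n = 1.52: a half-wave phase shift.
Net: one phase inversion between the two reflected rays.
For strong reflection here: 2 n t = (m + ½) λ.
λ = 2 n t / (m + ½) = 2194 / (m + ½) nm.
m=2: 878 nm (IR); m=3: 627 nm (visible); m=4: 488 nm (visible); m=5: 399 nm (visible); m=6: 338 nm (UV).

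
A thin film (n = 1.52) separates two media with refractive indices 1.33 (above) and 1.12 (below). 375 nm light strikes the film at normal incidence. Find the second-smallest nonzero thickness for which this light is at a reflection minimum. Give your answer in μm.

Top surface (1.33 → 1.52): reflection off a higher-index medium gives a half-wave phase shift.
Ray reflecting at the bottom interface goes from n = 1.52 toward n = 1.12: no phase shift.
The two reflections differ by half a wavelength.
With one net inversion, destructive interference in reflection requires 2 n t = m λ.
The second-smallest nonzero thickness corresponds to m = 2: t = m λ / (2 n) = 2.00 × 375 / (2 × 1.52) = 247 nm.

0.247 μm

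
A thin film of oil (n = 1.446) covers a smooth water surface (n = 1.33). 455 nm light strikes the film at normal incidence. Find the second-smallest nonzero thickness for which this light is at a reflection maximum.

Ray reflecting at the top interface goes from n = 1.0 toward n = 1.446: a half-wave phase shift.
Bottom surface (1.446 → 1.33): reflection off a lower-index medium gives no phase shift.
The two reflections differ by half a wavelength.
So the condition for constructive reflection is 2 n t = (m + ½) λ.
The second-smallest nonzero thickness corresponds to m = 1: t = (m + ½) λ / (2 n) = 1.50 × 455 / (2 × 1.446) = 236 nm.

236 nm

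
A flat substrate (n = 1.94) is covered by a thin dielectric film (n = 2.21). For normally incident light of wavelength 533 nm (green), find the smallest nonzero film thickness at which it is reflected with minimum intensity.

121 nm

At the upper boundary (n = 1.0 to n = 2.21) the reflected ray undergoes a half-wave phase shift.
At the lower boundary (n = 2.21 to n = 1.94) the reflected ray undergoes no phase shift.
Exactly one π shift → a net half-wave offset.
For dark reflection here: 2 n t = m λ.
Minimum nonzero at m = 1: t = λ / (2 n) = 533 / (2 × 2.21) = 121 nm.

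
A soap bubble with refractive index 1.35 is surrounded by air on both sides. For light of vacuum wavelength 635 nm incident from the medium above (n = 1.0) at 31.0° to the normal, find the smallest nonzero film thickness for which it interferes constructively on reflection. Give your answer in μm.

At the upper boundary (n = 1.0 to n = 1.35) the reflected ray undergoes a half-wave phase shift.
Ray reflecting at the bottom interface goes from n = 1.35 toward n = 1.0: no phase shift.
Net: one phase inversion between the two reflected rays.
With one net inversion, constructive interference in reflection requires 2 n t cos θ_r = (m + ½) λ.
Snell's law: 1.0 sin 31.0° = 1.35 sin θ_r → sin θ_r = 0.382, cos θ_r = 0.924.
Minimum at m = 0: t = λ / (4 n cos θ_r) = 635 / (4 × 1.35 × 0.924) = 127 nm.

0.127 μm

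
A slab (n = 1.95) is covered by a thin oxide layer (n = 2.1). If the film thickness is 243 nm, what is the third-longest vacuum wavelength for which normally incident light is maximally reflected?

408 nm

At the upper boundary (n = 1.0 to n = 2.1) the reflected ray undergoes a half-wave phase shift.
Bottom surface (2.1 → 1.95): reflection off a lower-index medium gives no phase shift.
Exactly one π shift → a net half-wave offset.
For maximum reflection here: 2 n t = (m + ½) λ.
λ = 2 n t / (m + ½). The third-longest wavelength is m = 2: λ = 2 × 2.1 × 243 / 2.50 = 408 nm.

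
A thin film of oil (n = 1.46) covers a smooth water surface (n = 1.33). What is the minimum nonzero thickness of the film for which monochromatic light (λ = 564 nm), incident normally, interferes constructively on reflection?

Ray reflecting at the top interface goes from n = 1.0 toward n = 1.46: a half-wave phase shift.
Ray reflecting at the bottom interface goes from n = 1.46 toward n = 1.33: no phase shift.
The two reflections differ by half a wavelength.
With one net inversion, constructive interference in reflection requires 2 n t = (m + ½) λ.
Minimum at m = 0: t = λ / (4 n) = 564 / (4 × 1.46) = 96.6 nm.

96.6 nm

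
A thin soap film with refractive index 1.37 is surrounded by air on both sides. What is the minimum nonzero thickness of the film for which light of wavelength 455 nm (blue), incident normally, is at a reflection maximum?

At the upper boundary (n = 1.0 to n = 1.37) the reflected ray undergoes a half-wave phase shift.
Ray reflecting at the bottom interface goes from n = 1.37 toward n = 1.0: no phase shift.
The two reflections differ by half a wavelength.
So the condition for constructive reflection is 2 n t = (m + ½) λ.
Minimum at m = 0: t = λ / (4 n) = 455 / (4 × 1.37) = 83.0 nm.

83.0 nm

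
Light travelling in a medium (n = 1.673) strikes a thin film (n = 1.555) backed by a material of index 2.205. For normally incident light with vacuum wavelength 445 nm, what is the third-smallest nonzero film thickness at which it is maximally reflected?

At the upper boundary (n = 1.673 to n = 1.555) the reflected ray undergoes no phase shift.
Bottom surface (1.555 → 2.205): reflection off a higher-index medium gives a half-wave phase shift.
Exactly one π shift → a net half-wave offset.
So the condition for constructive reflection is 2 n t = (m + ½) λ.
The third-smallest nonzero thickness corresponds to m = 2: t = (m + ½) λ / (2 n) = 2.50 × 445 / (2 × 1.555) = 358 nm.

358 nm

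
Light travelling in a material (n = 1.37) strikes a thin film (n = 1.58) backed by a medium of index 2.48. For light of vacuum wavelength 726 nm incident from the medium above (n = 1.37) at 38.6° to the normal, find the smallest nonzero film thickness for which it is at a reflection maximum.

Ray reflecting at the top interface goes from n = 1.37 toward n = 1.58: a half-wave phase shift.
At the lower boundary (n = 1.58 to n = 2.48) the reflected ray undergoes a half-wave phase shift.
Zero or two π shifts → no net half-wave offset.
With no net inversion, constructive interference in reflection requires 2 n t cos θ_r = m λ.
Snell's law: 1.37 sin 38.6° = 1.58 sin θ_r → sin θ_r = 0.541, cos θ_r = 0.841.
Minimum nonzero at m = 1: t = λ / (2 n cos θ_r) = 726 / (2 × 1.58 × 0.841) = 273 nm.

273 nm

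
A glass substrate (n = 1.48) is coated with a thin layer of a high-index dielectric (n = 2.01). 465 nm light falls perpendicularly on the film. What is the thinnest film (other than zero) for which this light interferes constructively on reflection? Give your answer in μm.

At the upper boundary (n = 1.0 to n = 2.01) the reflected ray undergoes a half-wave phase shift.
Bottom surface (2.01 → 1.48): reflection off a lower-index medium gives no phase shift.
Net: one phase inversion between the two reflected rays.
So the condition for constructive reflection is 2 n t = (m + ½) λ.
Minimum at m = 0: t = λ / (4 n) = 465 / (4 × 2.01) = 57.8 nm.

0.0578 μm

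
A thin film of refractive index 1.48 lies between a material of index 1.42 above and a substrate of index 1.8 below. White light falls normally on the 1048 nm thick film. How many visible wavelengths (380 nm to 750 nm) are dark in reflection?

Top surface (1.42 → 1.48): reflection off a higher-index medium gives a half-wave phase shift.
Ray reflecting at the bottom interface goes from n = 1.48 toward n = 1.8: a half-wave phase shift.
Zero or two π shifts → no net half-wave offset.
For weak reflection here: 2 n t = (m + ½) λ.
λ = 2 n t / (m + ½) = 3102 / (m + ½) nm.
m=3: 886 nm (IR); m=4: 689 nm (visible); m=5: 564 nm (visible); m=6: 477 nm (visible); m=7: 414 nm (visible); m=8: 365 nm (UV).

4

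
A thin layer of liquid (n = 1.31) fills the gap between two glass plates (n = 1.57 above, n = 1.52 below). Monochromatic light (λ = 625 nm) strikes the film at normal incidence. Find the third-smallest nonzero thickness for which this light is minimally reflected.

716 nm

Top surface (1.57 → 1.31): reflection off a lower-index medium gives no phase shift.
Bottom surface (1.31 → 1.52): reflection off a higher-index medium gives a half-wave phase shift.
Exactly one π shift → a net half-wave offset.
With one net inversion, destructive interference in reflection requires 2 n t = m λ.
The third-smallest nonzero thickness corresponds to m = 3: t = m λ / (2 n) = 3.00 × 625 / (2 × 1.31) = 716 nm.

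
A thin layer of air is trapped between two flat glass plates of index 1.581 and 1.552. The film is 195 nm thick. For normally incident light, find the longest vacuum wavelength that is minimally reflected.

390 nm

At the upper boundary (n = 1.581 to n = 1.0) the reflected ray undergoes no phase shift.
Ray reflecting at the bottom interface goes from n = 1.0 toward n = 1.552: a half-wave phase shift.
The two reflections differ by half a wavelength.
So the condition for destructive reflection is 2 n t = m λ.
λ = 2 n t / m. The longest wavelength is m = 1: λ = 2 × 1.0 × 195 / 1.00 = 390 nm.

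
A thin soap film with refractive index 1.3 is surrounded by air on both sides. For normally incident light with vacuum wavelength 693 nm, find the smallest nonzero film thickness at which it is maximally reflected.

Top surface (1.0 → 1.3): reflection off a higher-index medium gives a half-wave phase shift.
At the lower boundary (n = 1.3 to n = 1.0) the reflected ray undergoes no phase shift.
Net: one phase inversion between the two reflected rays.
With one net inversion, constructive interference in reflection requires 2 n t = (m + ½) λ.
Minimum at m = 0: t = λ / (4 n) = 693 / (4 × 1.3) = 133 nm.

133 nm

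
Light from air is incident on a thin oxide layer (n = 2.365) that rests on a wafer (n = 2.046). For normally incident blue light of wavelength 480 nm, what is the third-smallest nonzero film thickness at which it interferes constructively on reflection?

254 nm

Ray reflecting at the top interface goes from n = 1.0 toward n = 2.365: a half-wave phase shift.
Ray reflecting at the bottom interface goes from n = 2.365 toward n = 2.046: no phase shift.
Exactly one π shift → a net half-wave offset.
So the condition for constructive reflection is 2 n t = (m + ½) λ.
The third-smallest nonzero thickness corresponds to m = 2: t = (m + ½) λ / (2 n) = 2.50 × 480 / (2 × 2.365) = 254 nm.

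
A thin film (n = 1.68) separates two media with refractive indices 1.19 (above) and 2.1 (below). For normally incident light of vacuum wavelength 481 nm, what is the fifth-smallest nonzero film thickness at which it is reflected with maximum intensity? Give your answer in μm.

At the upper boundary (n = 1.19 to n = 1.68) the reflected ray undergoes a half-wave phase shift.
Ray reflecting at the bottom interface goes from n = 1.68 toward n = 2.1: a half-wave phase shift.
Net: no relative phase inversion (both shifts match).
So the condition for constructive reflection is 2 n t = m λ.
The fifth-smallest nonzero thickness corresponds to m = 5: t = m λ / (2 n) = 5.00 × 481 / (2 × 1.68) = 716 nm.

0.716 μm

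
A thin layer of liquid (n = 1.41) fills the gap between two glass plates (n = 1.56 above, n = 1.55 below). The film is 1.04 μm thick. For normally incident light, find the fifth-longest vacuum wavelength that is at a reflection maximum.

At the upper boundary (n = 1.56 to n = 1.41) the reflected ray undergoes no phase shift.
Ray reflecting at the bottom interface goes from n = 1.41 toward n = 1.55: a half-wave phase shift.
The two reflections differ by half a wavelength.
So the condition for constructive reflection is 2 n t = (m + ½) λ.
λ = 2 n t / (m + ½). The fifth-longest wavelength is m = 4: λ = 2 × 1.41 × 1040 / 4.50 = 652 nm.

652 nm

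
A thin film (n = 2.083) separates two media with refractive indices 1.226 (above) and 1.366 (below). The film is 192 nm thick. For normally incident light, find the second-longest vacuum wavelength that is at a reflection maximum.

533 nm

Ray reflecting at the top interface goes from n = 1.226 toward n = 2.083: a half-wave phase shift.
Bottom surface (2.083 → 1.366): reflection off a lower-index medium gives no phase shift.
The two reflections differ by half a wavelength.
So the condition for constructive reflection is 2 n t = (m + ½) λ.
λ = 2 n t / (m + ½). The second-longest wavelength is m = 1: λ = 2 × 2.083 × 192 / 1.50 = 533 nm.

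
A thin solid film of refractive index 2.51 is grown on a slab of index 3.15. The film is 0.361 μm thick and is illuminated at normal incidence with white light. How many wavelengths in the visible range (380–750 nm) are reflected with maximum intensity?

Ray reflecting at the top interface goes from n = 1.0 toward n = 2.51: a half-wave phase shift.
Ray reflecting at the bottom interface goes from n = 2.51 toward n = 3.15: a half-wave phase shift.
The two reflections carry the same phase change, so no net offset.
So the condition for constructive reflection is 2 n t = m λ.
λ = 2 n t / m = 1812 / m nm.
m=2: 906 nm (IR); m=3: 604 nm (visible); m=4: 453 nm (visible); m=5: 362 nm (UV).

2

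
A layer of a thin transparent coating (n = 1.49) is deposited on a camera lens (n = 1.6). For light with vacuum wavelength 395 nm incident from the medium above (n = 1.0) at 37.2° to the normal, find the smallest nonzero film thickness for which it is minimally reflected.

Ray reflecting at the top interface goes from n = 1.0 toward n = 1.49: a half-wave phase shift.
Bottom surface (1.49 → 1.6): reflection off a higher-index medium gives a half-wave phase shift.
Zero or two π shifts → no net half-wave offset.
With no net inversion, destructive interference in reflection requires 2 n t cos θ_r = (m + ½) λ.
Snell's law: 1.0 sin 37.2° = 1.49 sin θ_r → sin θ_r = 0.406, cos θ_r = 0.914.
Minimum at m = 0: t = λ / (4 n cos θ_r) = 395 / (4 × 1.49 × 0.914) = 72.5 nm.

72.5 nm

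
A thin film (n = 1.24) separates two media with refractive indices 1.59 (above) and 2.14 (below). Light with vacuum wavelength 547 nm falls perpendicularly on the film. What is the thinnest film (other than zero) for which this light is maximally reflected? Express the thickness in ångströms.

Top surface (1.59 → 1.24): reflection off a lower-index medium gives no phase shift.
Ray reflecting at the bottom interface goes from n = 1.24 toward n = 2.14: a half-wave phase shift.
Exactly one π shift → a net half-wave offset.
With one net inversion, constructive interference in reflection requires 2 n t = (m + ½) λ.
Minimum at m = 0: t = λ / (4 n) = 547 / (4 × 1.24) = 110 nm.

1103 Å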